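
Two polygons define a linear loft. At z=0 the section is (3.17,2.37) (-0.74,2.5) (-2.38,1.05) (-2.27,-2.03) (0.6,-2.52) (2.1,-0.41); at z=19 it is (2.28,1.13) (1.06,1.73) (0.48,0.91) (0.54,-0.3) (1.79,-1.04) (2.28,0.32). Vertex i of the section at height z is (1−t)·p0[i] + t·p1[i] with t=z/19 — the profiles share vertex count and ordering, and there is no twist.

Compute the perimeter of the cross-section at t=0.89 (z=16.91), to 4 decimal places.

Cross-section at t=0.89: each vertex is (1-t)·p0[i] + t·p1[i].
  v1: (1-0.89)·(3.17,2.37) + 0.89·(2.28,1.13) = (2.3779,1.2664)
  v2: (1-0.89)·(-0.74,2.5) + 0.89·(1.06,1.73) = (0.8620,1.8147)
  v3: (1-0.89)·(-2.38,1.05) + 0.89·(0.48,0.91) = (0.1654,0.9254)
  v4: (1-0.89)·(-2.27,-2.03) + 0.89·(0.54,-0.3) = (0.2309,-0.4903)
  v5: (1-0.89)·(0.6,-2.52) + 0.89·(1.79,-1.04) = (1.6591,-1.2028)
  v6: (1-0.89)·(2.1,-0.41) + 0.89·(2.28,0.32) = (2.2602,0.2397)
Perimeter = Σ |v_{i+1} − v_i|:
  edge 1→2: √(-1.5159² + 0.5483²) = 1.6120 (running 1.6120)
  edge 2→3: √(-0.6966² + -0.8893²) = 1.1296 (running 2.7417)
  edge 3→4: √(0.0655² + -1.4157²) = 1.4172 (running 4.1589)
  edge 4→5: √(1.4282² + -0.7125²) = 1.5961 (running 5.7549)
  edge 5→6: √(0.6011² + 1.4425²) = 1.5627 (running 7.3177)
  edge 6→1: √(0.1177² + 1.0267²) = 1.0334 (running 8.3511)
Perimeter = 8.3511

Perimeter at t=0.89: 8.3511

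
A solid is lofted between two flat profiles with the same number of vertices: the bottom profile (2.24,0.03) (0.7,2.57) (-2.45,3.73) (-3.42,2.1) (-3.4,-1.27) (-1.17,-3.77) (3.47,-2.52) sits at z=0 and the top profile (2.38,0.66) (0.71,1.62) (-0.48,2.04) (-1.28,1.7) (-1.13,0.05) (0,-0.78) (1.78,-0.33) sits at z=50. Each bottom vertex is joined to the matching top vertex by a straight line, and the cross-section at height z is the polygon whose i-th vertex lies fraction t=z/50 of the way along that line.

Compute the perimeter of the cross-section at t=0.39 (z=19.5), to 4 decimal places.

Perimeter at t=0.39: 17.4180

Cross-section at t=0.39: each vertex is (1-t)·p0[i] + t·p1[i].
  v1: (1-0.39)·(2.24,0.03) + 0.39·(2.38,0.66) = (2.2946,0.2757)
  v2: (1-0.39)·(0.7,2.57) + 0.39·(0.71,1.62) = (0.7039,2.1995)
  v3: (1-0.39)·(-2.45,3.73) + 0.39·(-0.48,2.04) = (-1.6817,3.0709)
  v4: (1-0.39)·(-3.42,2.1) + 0.39·(-1.28,1.7) = (-2.5854,1.9440)
  v5: (1-0.39)·(-3.4,-1.27) + 0.39·(-1.13,0.05) = (-2.5147,-0.7552)
  v6: (1-0.39)·(-1.17,-3.77) + 0.39·(0,-0.78) = (-0.7137,-2.6039)
  v7: (1-0.39)·(3.47,-2.52) + 0.39·(1.78,-0.33) = (2.8109,-1.6659)
Perimeter = Σ |v_{i+1} − v_i|:
  edge 1→2: √(-1.5907² + 1.9238²) = 2.4963 (running 2.4963)
  edge 2→3: √(-2.3856² + 0.8714²) = 2.5398 (running 5.0360)
  edge 3→4: √(-0.9037² + -1.1269²) = 1.4445 (running 6.4805)
  edge 4→5: √(0.0707² + -2.6992²) = 2.7001 (running 9.1807)
  edge 5→6: √(1.8010² + -1.8487²) = 2.5809 (running 11.7616)
  edge 6→7: √(3.5246² + 0.9380²) = 3.6473 (running 15.4089)
  edge 7→1: √(-0.5163² + 1.9416²) = 2.0091 (running 17.4180)
Perimeter = 17.4180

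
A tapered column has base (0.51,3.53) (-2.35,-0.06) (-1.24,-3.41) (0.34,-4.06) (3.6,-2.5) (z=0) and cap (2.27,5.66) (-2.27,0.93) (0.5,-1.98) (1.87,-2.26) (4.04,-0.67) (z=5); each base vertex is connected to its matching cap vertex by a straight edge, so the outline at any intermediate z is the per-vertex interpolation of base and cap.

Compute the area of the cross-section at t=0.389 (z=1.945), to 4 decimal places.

Cross-section at t=0.389: each vertex is (1-t)·p0[i] + t·p1[i].
  v1: (1-0.389)·(0.51,3.53) + 0.389·(2.27,5.66) = (1.1946,4.3586)
  v2: (1-0.389)·(-2.35,-0.06) + 0.389·(-2.27,0.93) = (-2.3189,0.3251)
  v3: (1-0.389)·(-1.24,-3.41) + 0.389·(0.5,-1.98) = (-0.5631,-2.8537)
  v4: (1-0.389)·(0.34,-4.06) + 0.389·(1.87,-2.26) = (0.9352,-3.3598)
  v5: (1-0.389)·(3.6,-2.5) + 0.389·(4.04,-0.67) = (3.7712,-1.7881)
Shoelace sum Σ(x_i·y_{i+1} − x_{i+1}·y_i):
  i=1: 1.1946·0.3251 − -2.3189·4.3586 = +10.4954 (running +10.4954)
  i=2: -2.3189·-2.8537 − -0.5631·0.3251 = +6.8005 (running +17.2959)
  i=3: -0.5631·-3.3598 − 0.9352·-2.8537 = +4.5608 (running +21.8567)
  i=4: 0.9352·-1.7881 − 3.7712·-3.3598 = +10.9981 (running +32.8548)
  i=5: 3.7712·4.3586 − 1.1946·-1.7881 = +18.5730 (running +51.4279)
Area = |Σ|/2 = |51.4279|/2 = 25.7139

Area at t=0.389: 25.7139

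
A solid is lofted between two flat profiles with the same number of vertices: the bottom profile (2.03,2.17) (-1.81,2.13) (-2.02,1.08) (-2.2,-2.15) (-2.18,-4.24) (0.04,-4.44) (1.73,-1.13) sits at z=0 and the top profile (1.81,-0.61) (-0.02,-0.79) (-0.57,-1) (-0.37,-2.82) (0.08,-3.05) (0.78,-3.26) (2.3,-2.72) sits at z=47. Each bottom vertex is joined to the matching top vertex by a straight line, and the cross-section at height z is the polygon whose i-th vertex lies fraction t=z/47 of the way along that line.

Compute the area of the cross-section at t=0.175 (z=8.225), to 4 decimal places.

Area at t=0.175: 19.0228

Cross-section at t=0.175: each vertex is (1-t)·p0[i] + t·p1[i].
  v1: (1-0.175)·(2.03,2.17) + 0.175·(1.81,-0.61) = (1.9915,1.6835)
  v2: (1-0.175)·(-1.81,2.13) + 0.175·(-0.02,-0.79) = (-1.4968,1.6190)
  v3: (1-0.175)·(-2.02,1.08) + 0.175·(-0.57,-1) = (-1.7662,0.7160)
  v4: (1-0.175)·(-2.2,-2.15) + 0.175·(-0.37,-2.82) = (-1.8798,-2.2672)
  v5: (1-0.175)·(-2.18,-4.24) + 0.175·(0.08,-3.05) = (-1.7845,-4.0317)
  v6: (1-0.175)·(0.04,-4.44) + 0.175·(0.78,-3.26) = (0.1695,-4.2335)
  v7: (1-0.175)·(1.73,-1.13) + 0.175·(2.3,-2.72) = (1.8297,-1.4082)
Shoelace sum Σ(x_i·y_{i+1} − x_{i+1}·y_i):
  i=1: 1.9915·1.6190 − -1.4968·1.6835 = +5.7440 (running +5.7440)
  i=2: -1.4968·0.7160 − -1.7662·1.6190 = +1.7879 (running +7.5319)
  i=3: -1.7662·-2.2672 − -1.8798·0.7160 = +5.3504 (running +12.8823)
  i=4: -1.8798·-4.0317 − -1.7845·-2.2672 = +3.5328 (running +16.4151)
  i=5: -1.7845·-4.2335 − 0.1695·-4.0317 = +8.2381 (running +24.6532)
  i=6: 0.1695·-1.4082 − 1.8297·-4.2335 = +7.5075 (running +32.1607)
  i=7: 1.8297·1.6835 − 1.9915·-1.4082 = +5.8849 (running +38.0456)
Area = |Σ|/2 = |38.0456|/2 = 19.0228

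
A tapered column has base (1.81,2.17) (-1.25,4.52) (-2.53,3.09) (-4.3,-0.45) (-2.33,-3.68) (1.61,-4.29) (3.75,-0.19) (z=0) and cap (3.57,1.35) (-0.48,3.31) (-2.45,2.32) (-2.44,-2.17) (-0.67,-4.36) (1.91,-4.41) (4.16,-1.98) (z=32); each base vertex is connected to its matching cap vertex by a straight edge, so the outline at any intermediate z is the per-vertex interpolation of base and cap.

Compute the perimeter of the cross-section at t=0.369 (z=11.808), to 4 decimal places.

Perimeter at t=0.369: 24.1798

Cross-section at t=0.369: each vertex is (1-t)·p0[i] + t·p1[i].
  v1: (1-0.369)·(1.81,2.17) + 0.369·(3.57,1.35) = (2.4594,1.8674)
  v2: (1-0.369)·(-1.25,4.52) + 0.369·(-0.48,3.31) = (-0.9659,4.0735)
  v3: (1-0.369)·(-2.53,3.09) + 0.369·(-2.45,2.32) = (-2.5005,2.8059)
  v4: (1-0.369)·(-4.3,-0.45) + 0.369·(-2.44,-2.17) = (-3.6137,-1.0847)
  v5: (1-0.369)·(-2.33,-3.68) + 0.369·(-0.67,-4.36) = (-1.7175,-3.9309)
  v6: (1-0.369)·(1.61,-4.29) + 0.369·(1.91,-4.41) = (1.7207,-4.3343)
  v7: (1-0.369)·(3.75,-0.19) + 0.369·(4.16,-1.98) = (3.9013,-0.8505)
Perimeter = Σ |v_{i+1} − v_i|:
  edge 1→2: √(-3.4253² + 2.2061²) = 4.0743 (running 4.0743)
  edge 2→3: √(-1.5346² + -1.2676²) = 1.9905 (running 6.0647)
  edge 3→4: √(-1.1132² + -3.8905²) = 4.0467 (running 10.1114)
  edge 4→5: √(1.8962² + -2.8462²) = 3.4200 (running 13.5314)
  edge 5→6: √(3.4382² + -0.4034²) = 3.4617 (running 16.9932)
  edge 6→7: √(2.1806² + 3.4838²) = 4.1099 (running 21.1031)
  edge 7→1: √(-1.4419² + 2.7179²) = 3.0767 (running 24.1798)
Perimeter = 24.1798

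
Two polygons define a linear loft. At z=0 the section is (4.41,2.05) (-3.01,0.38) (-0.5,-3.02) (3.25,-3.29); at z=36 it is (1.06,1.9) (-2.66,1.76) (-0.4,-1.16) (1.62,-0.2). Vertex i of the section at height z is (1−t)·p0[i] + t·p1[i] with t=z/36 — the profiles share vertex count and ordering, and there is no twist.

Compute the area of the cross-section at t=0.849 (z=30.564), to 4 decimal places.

Area at t=0.849: 9.8978

Cross-section at t=0.849: each vertex is (1-t)·p0[i] + t·p1[i].
  v1: (1-0.849)·(4.41,2.05) + 0.849·(1.06,1.9) = (1.5659,1.9226)
  v2: (1-0.849)·(-3.01,0.38) + 0.849·(-2.66,1.76) = (-2.7128,1.5516)
  v3: (1-0.849)·(-0.5,-3.02) + 0.849·(-0.4,-1.16) = (-0.4151,-1.4409)
  v4: (1-0.849)·(3.25,-3.29) + 0.849·(1.62,-0.2) = (1.8661,-0.6666)
Shoelace sum Σ(x_i·y_{i+1} − x_{i+1}·y_i):
  i=1: 1.5659·1.5516 − -2.7128·1.9226 = +7.6455 (running +7.6455)
  i=2: -2.7128·-1.4409 − -0.4151·1.5516 = +4.5529 (running +12.1984)
  i=3: -0.4151·-0.6666 − 1.8661·-1.4409 = +2.9655 (running +15.1639)
  i=4: 1.8661·1.9226 − 1.5659·-0.6666 = +4.6317 (running +19.7956)
Area = |Σ|/2 = |19.7956|/2 = 9.8978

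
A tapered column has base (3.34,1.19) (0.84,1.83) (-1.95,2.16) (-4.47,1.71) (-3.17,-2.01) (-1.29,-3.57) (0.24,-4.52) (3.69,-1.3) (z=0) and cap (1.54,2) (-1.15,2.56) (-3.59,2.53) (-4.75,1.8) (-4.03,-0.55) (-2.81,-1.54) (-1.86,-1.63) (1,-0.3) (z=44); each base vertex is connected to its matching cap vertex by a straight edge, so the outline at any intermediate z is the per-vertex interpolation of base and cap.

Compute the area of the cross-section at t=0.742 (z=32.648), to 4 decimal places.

Area at t=0.742: 23.1357

Cross-section at t=0.742: each vertex is (1-t)·p0[i] + t·p1[i].
  v1: (1-0.742)·(3.34,1.19) + 0.742·(1.54,2) = (2.0044,1.7910)
  v2: (1-0.742)·(0.84,1.83) + 0.742·(-1.15,2.56) = (-0.6366,2.3717)
  v3: (1-0.742)·(-1.95,2.16) + 0.742·(-3.59,2.53) = (-3.1669,2.4345)
  v4: (1-0.742)·(-4.47,1.71) + 0.742·(-4.75,1.8) = (-4.6778,1.7768)
  v5: (1-0.742)·(-3.17,-2.01) + 0.742·(-4.03,-0.55) = (-3.8081,-0.9267)
  v6: (1-0.742)·(-1.29,-3.57) + 0.742·(-2.81,-1.54) = (-2.4178,-2.0637)
  v7: (1-0.742)·(0.24,-4.52) + 0.742·(-1.86,-1.63) = (-1.3182,-2.3756)
  v8: (1-0.742)·(3.69,-1.3) + 0.742·(1,-0.3) = (1.6940,-0.5580)
Shoelace sum Σ(x_i·y_{i+1} − x_{i+1}·y_i):
  i=1: 2.0044·2.3717 − -0.6366·1.7910 = +5.8939 (running +5.8939)
  i=2: -0.6366·2.4345 − -3.1669·2.3717 = +5.9610 (running +11.8549)
  i=3: -3.1669·1.7768 − -4.6778·2.4345 = +5.7613 (running +17.6162)
  i=4: -4.6778·-0.9267 − -3.8081·1.7768 = +11.1010 (running +28.7172)
  i=5: -3.8081·-2.0637 − -2.4178·-0.9267 = +5.6184 (running +34.3356)
  i=6: -2.4178·-2.3756 − -1.3182·-2.0637 = +3.0234 (running +37.3590)
  i=7: -1.3182·-0.5580 − 1.6940·-2.3756 = +4.7599 (running +42.1189)
  i=8: 1.6940·1.7910 − 2.0044·-0.5580 = +4.1525 (running +46.2714)
Area = |Σ|/2 = |46.2714|/2 = 23.1357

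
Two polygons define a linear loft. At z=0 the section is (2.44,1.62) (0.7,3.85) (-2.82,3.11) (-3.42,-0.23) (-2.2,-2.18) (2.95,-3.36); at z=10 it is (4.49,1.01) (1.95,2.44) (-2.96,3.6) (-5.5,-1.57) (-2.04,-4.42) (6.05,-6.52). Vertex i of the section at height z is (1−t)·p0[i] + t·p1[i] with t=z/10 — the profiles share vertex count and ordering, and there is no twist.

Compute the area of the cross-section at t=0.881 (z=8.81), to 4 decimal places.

Area at t=0.881: 66.6642

Cross-section at t=0.881: each vertex is (1-t)·p0[i] + t·p1[i].
  v1: (1-0.881)·(2.44,1.62) + 0.881·(4.49,1.01) = (4.2461,1.0826)
  v2: (1-0.881)·(0.7,3.85) + 0.881·(1.95,2.44) = (1.8012,2.6078)
  v3: (1-0.881)·(-2.82,3.11) + 0.881·(-2.96,3.6) = (-2.9433,3.5417)
  v4: (1-0.881)·(-3.42,-0.23) + 0.881·(-5.5,-1.57) = (-5.2525,-1.4105)
  v5: (1-0.881)·(-2.2,-2.18) + 0.881·(-2.04,-4.42) = (-2.0590,-4.1534)
  v6: (1-0.881)·(2.95,-3.36) + 0.881·(6.05,-6.52) = (5.6811,-6.1440)
Shoelace sum Σ(x_i·y_{i+1} − x_{i+1}·y_i):
  i=1: 4.2461·2.6078 − 1.8012·1.0826 = +9.1228 (running +9.1228)
  i=2: 1.8012·3.5417 − -2.9433·2.6078 = +14.0551 (running +23.1779)
  i=3: -2.9433·-1.4105 − -5.2525·3.5417 = +22.7544 (running +45.9322)
  i=4: -5.2525·-4.1534 − -2.0590·-1.4105 = +18.9115 (running +64.8437)
  i=5: -2.0590·-6.1440 − 5.6811·-4.1534 = +36.2468 (running +101.0905)
  i=6: 5.6811·1.0826 − 4.2461·-6.1440 = +32.2379 (running +133.3284)
Area = |Σ|/2 = |133.3284|/2 = 66.6642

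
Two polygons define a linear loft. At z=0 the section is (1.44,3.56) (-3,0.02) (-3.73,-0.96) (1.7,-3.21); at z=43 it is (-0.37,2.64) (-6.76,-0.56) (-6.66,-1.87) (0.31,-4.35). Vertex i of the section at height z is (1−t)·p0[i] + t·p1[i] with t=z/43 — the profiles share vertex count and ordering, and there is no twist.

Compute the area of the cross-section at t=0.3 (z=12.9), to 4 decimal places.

Area at t=0.3: 21.5754

Cross-section at t=0.3: each vertex is (1-t)·p0[i] + t·p1[i].
  v1: (1-0.3)·(1.44,3.56) + 0.3·(-0.37,2.64) = (0.8970,3.2840)
  v2: (1-0.3)·(-3,0.02) + 0.3·(-6.76,-0.56) = (-4.1280,-0.1540)
  v3: (1-0.3)·(-3.73,-0.96) + 0.3·(-6.66,-1.87) = (-4.6090,-1.2330)
  v4: (1-0.3)·(1.7,-3.21) + 0.3·(0.31,-4.35) = (1.2830,-3.5520)
Shoelace sum Σ(x_i·y_{i+1} − x_{i+1}·y_i):
  i=1: 0.8970·-0.1540 − -4.1280·3.2840 = +13.4182 (running +13.4182)
  i=2: -4.1280·-1.2330 − -4.6090·-0.1540 = +4.3800 (running +17.7983)
  i=3: -4.6090·-3.5520 − 1.2830·-1.2330 = +17.9531 (running +35.7514)
  i=4: 1.2830·3.2840 − 0.8970·-3.5520 = +7.3995 (running +43.1509)
Area = |Σ|/2 = |43.1509|/2 = 21.5754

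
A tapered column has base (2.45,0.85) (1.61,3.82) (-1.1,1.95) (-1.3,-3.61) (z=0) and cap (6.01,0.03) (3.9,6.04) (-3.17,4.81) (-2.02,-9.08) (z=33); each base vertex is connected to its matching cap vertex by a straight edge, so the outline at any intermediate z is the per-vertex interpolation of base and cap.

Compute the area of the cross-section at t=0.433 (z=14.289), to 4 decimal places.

Area at t=0.433: 37.8878

Cross-section at t=0.433: each vertex is (1-t)·p0[i] + t·p1[i].
  v1: (1-0.433)·(2.45,0.85) + 0.433·(6.01,0.03) = (3.9915,0.4949)
  v2: (1-0.433)·(1.61,3.82) + 0.433·(3.9,6.04) = (2.6016,4.7813)
  v3: (1-0.433)·(-1.1,1.95) + 0.433·(-3.17,4.81) = (-1.9963,3.1884)
  v4: (1-0.433)·(-1.3,-3.61) + 0.433·(-2.02,-9.08) = (-1.6118,-5.9785)
Shoelace sum Σ(x_i·y_{i+1} − x_{i+1}·y_i):
  i=1: 3.9915·4.7813 − 2.6016·0.4949 = +17.7967 (running +17.7967)
  i=2: 2.6016·3.1884 − -1.9963·4.7813 = +17.8397 (running +35.6364)
  i=3: -1.9963·-5.9785 − -1.6118·3.1884 = +17.0739 (running +52.7102)
  i=4: -1.6118·0.4949 − 3.9915·-5.9785 = +23.0654 (running +75.7756)
Area = |Σ|/2 = |75.7756|/2 = 37.8878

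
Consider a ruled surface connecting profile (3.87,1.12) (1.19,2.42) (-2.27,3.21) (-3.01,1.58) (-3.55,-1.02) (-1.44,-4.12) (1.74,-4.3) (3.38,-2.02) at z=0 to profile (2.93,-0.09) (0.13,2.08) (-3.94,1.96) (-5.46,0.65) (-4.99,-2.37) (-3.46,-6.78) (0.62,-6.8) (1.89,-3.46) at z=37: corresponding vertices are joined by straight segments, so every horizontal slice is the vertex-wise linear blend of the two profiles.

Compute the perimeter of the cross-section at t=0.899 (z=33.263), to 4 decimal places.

Perimeter at t=0.899: 27.9860

Cross-section at t=0.899: each vertex is (1-t)·p0[i] + t·p1[i].
  v1: (1-0.899)·(3.87,1.12) + 0.899·(2.93,-0.09) = (3.0249,0.0322)
  v2: (1-0.899)·(1.19,2.42) + 0.899·(0.13,2.08) = (0.2371,2.1143)
  v3: (1-0.899)·(-2.27,3.21) + 0.899·(-3.94,1.96) = (-3.7713,2.0863)
  v4: (1-0.899)·(-3.01,1.58) + 0.899·(-5.46,0.65) = (-5.2126,0.7439)
  v5: (1-0.899)·(-3.55,-1.02) + 0.899·(-4.99,-2.37) = (-4.8446,-2.2336)
  v6: (1-0.899)·(-1.44,-4.12) + 0.899·(-3.46,-6.78) = (-3.2560,-6.5113)
  v7: (1-0.899)·(1.74,-4.3) + 0.899·(0.62,-6.8) = (0.7331,-6.5475)
  v8: (1-0.899)·(3.38,-2.02) + 0.899·(1.89,-3.46) = (2.0405,-3.3146)
Perimeter = Σ |v_{i+1} − v_i|:
  edge 1→2: √(-2.7879² + 2.0821²) = 3.4796 (running 3.4796)
  edge 2→3: √(-4.0084² + -0.0281²) = 4.0085 (running 7.4881)
  edge 3→4: √(-1.4412² + -1.3423²) = 1.9695 (running 9.4576)
  edge 4→5: √(0.3680² + -2.9776²) = 3.0002 (running 12.4578)
  edge 5→6: √(1.5886² + -4.2777²) = 4.5631 (running 17.0209)
  edge 6→7: √(3.9891² + -0.0362²) = 3.9893 (running 21.0102)
  edge 7→8: √(1.3074² + 3.2329²) = 3.4873 (running 24.4975)
  edge 8→1: √(0.9845² + 3.3468²) = 3.4886 (running 27.9860)
Perimeter = 27.9860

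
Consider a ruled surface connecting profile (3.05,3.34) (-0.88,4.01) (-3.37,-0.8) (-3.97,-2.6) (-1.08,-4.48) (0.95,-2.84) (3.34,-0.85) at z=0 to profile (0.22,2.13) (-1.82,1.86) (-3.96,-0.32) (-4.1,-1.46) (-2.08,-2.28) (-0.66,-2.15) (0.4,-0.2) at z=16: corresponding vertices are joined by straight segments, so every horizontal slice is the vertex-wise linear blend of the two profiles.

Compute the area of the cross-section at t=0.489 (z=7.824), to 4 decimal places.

Area at t=0.489: 25.5906

Cross-section at t=0.489: each vertex is (1-t)·p0[i] + t·p1[i].
  v1: (1-0.489)·(3.05,3.34) + 0.489·(0.22,2.13) = (1.6661,2.7483)
  v2: (1-0.489)·(-0.88,4.01) + 0.489·(-1.82,1.86) = (-1.3397,2.9586)
  v3: (1-0.489)·(-3.37,-0.8) + 0.489·(-3.96,-0.32) = (-3.6585,-0.5653)
  v4: (1-0.489)·(-3.97,-2.6) + 0.489·(-4.1,-1.46) = (-4.0336,-2.0425)
  v5: (1-0.489)·(-1.08,-4.48) + 0.489·(-2.08,-2.28) = (-1.5690,-3.4042)
  v6: (1-0.489)·(0.95,-2.84) + 0.489·(-0.66,-2.15) = (0.1627,-2.5026)
  v7: (1-0.489)·(3.34,-0.85) + 0.489·(0.4,-0.2) = (1.9023,-0.5322)
Shoelace sum Σ(x_i·y_{i+1} − x_{i+1}·y_i):
  i=1: 1.6661·2.9586 − -1.3397·2.7483 = +8.6113 (running +8.6113)
  i=2: -1.3397·-0.5653 − -3.6585·2.9586 = +11.5815 (running +20.1928)
  i=3: -3.6585·-2.0425 − -4.0336·-0.5653 = +5.1926 (running +25.3854)
  i=4: -4.0336·-3.4042 − -1.5690·-2.0425 = +10.5263 (running +35.9117)
  i=5: -1.5690·-2.5026 − 0.1627·-3.4042 = +4.4805 (running +40.3922)
  i=6: 0.1627·-0.5322 − 1.9023·-2.5026 = +4.6742 (running +45.0664)
  i=7: 1.9023·2.7483 − 1.6661·-0.5322 = +6.1149 (running +51.1812)
Area = |Σ|/2 = |51.1812|/2 = 25.5906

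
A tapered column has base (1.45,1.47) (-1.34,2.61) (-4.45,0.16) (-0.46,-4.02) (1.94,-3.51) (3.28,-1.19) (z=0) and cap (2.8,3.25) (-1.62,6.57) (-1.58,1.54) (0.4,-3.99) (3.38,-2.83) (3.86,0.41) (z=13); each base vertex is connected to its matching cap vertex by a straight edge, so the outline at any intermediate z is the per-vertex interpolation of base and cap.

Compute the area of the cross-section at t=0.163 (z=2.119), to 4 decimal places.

Cross-section at t=0.163: each vertex is (1-t)·p0[i] + t·p1[i].
  v1: (1-0.163)·(1.45,1.47) + 0.163·(2.8,3.25) = (1.6700,1.7601)
  v2: (1-0.163)·(-1.34,2.61) + 0.163·(-1.62,6.57) = (-1.3856,3.2555)
  v3: (1-0.163)·(-4.45,0.16) + 0.163·(-1.58,1.54) = (-3.9822,0.3849)
  v4: (1-0.163)·(-0.46,-4.02) + 0.163·(0.4,-3.99) = (-0.3198,-4.0151)
  v5: (1-0.163)·(1.94,-3.51) + 0.163·(3.38,-2.83) = (2.1747,-3.3992)
  v6: (1-0.163)·(3.28,-1.19) + 0.163·(3.86,0.41) = (3.3745,-0.9292)
Shoelace sum Σ(x_i·y_{i+1} − x_{i+1}·y_i):
  i=1: 1.6700·3.2555 − -1.3856·1.7601 = +7.8757 (running +7.8757)
  i=2: -1.3856·0.3849 − -3.9822·3.2555 = +12.4306 (running +20.3063)
  i=3: -3.9822·-4.0151 − -0.3198·0.3849 = +16.1120 (running +36.4183)
  i=4: -0.3198·-3.3992 − 2.1747·-4.0151 = +9.8189 (running +46.2372)
  i=5: 2.1747·-0.9292 − 3.3745·-3.3992 = +9.4499 (running +55.6870)
  i=6: 3.3745·1.7601 − 1.6700·-0.9292 = +7.4915 (running +63.1785)
Area = |Σ|/2 = |63.1785|/2 = 31.5893

Area at t=0.163: 31.5893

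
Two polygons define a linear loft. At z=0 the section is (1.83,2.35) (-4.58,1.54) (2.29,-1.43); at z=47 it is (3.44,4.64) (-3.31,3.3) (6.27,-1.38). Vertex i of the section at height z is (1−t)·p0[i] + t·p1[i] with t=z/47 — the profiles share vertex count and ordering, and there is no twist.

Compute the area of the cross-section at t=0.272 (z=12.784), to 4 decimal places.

Area at t=0.272: 14.7976

Cross-section at t=0.272: each vertex is (1-t)·p0[i] + t·p1[i].
  v1: (1-0.272)·(1.83,2.35) + 0.272·(3.44,4.64) = (2.2679,2.9729)
  v2: (1-0.272)·(-4.58,1.54) + 0.272·(-3.31,3.3) = (-4.2346,2.0187)
  v3: (1-0.272)·(2.29,-1.43) + 0.272·(6.27,-1.38) = (3.3726,-1.4164)
Shoelace sum Σ(x_i·y_{i+1} − x_{i+1}·y_i):
  i=1: 2.2679·2.0187 − -4.2346·2.9729 = +17.1671 (running +17.1671)
  i=2: -4.2346·-1.4164 − 3.3726·2.0187 = -0.8104 (running +16.3567)
  i=3: 3.3726·2.9729 − 2.2679·-1.4164 = +13.2385 (running +29.5952)
Area = |Σ|/2 = |29.5952|/2 = 14.7976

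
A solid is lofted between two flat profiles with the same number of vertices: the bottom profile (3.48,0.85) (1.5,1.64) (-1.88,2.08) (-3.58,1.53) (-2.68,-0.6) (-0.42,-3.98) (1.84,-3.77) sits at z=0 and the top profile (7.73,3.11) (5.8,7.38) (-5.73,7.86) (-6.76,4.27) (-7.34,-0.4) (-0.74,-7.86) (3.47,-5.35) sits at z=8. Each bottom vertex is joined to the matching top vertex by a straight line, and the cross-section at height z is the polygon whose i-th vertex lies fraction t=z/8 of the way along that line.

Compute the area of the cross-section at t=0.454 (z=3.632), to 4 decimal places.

Cross-section at t=0.454: each vertex is (1-t)·p0[i] + t·p1[i].
  v1: (1-0.454)·(3.48,0.85) + 0.454·(7.73,3.11) = (5.4095,1.8760)
  v2: (1-0.454)·(1.5,1.64) + 0.454·(5.8,7.38) = (3.4522,4.2460)
  v3: (1-0.454)·(-1.88,2.08) + 0.454·(-5.73,7.86) = (-3.6279,4.7041)
  v4: (1-0.454)·(-3.58,1.53) + 0.454·(-6.76,4.27) = (-5.0237,2.7740)
  v5: (1-0.454)·(-2.68,-0.6) + 0.454·(-7.34,-0.4) = (-4.7956,-0.5092)
  v6: (1-0.454)·(-0.42,-3.98) + 0.454·(-0.74,-7.86) = (-0.5653,-5.7415)
  v7: (1-0.454)·(1.84,-3.77) + 0.454·(3.47,-5.35) = (2.5800,-4.4873)
Shoelace sum Σ(x_i·y_{i+1} − x_{i+1}·y_i):
  i=1: 5.4095·4.2460 − 3.4522·1.8760 = +16.4921 (running +16.4921)
  i=2: 3.4522·4.7041 − -3.6279·4.2460 = +31.6435 (running +48.1355)
  i=3: -3.6279·2.7740 − -5.0237·4.7041 = +13.5685 (running +61.7041)
  i=4: -5.0237·-0.5092 − -4.7956·2.7740 = +15.8610 (running +77.5651)
  i=5: -4.7956·-5.7415 − -0.5653·-0.5092 = +27.2464 (running +104.8115)
  i=6: -0.5653·-4.4873 − 2.5800·-5.7415 = +17.3498 (running +122.1613)
  i=7: 2.5800·1.8760 − 5.4095·-4.4873 = +29.1144 (running +151.2757)
Area = |Σ|/2 = |151.2757|/2 = 75.6378

Area at t=0.454: 75.6378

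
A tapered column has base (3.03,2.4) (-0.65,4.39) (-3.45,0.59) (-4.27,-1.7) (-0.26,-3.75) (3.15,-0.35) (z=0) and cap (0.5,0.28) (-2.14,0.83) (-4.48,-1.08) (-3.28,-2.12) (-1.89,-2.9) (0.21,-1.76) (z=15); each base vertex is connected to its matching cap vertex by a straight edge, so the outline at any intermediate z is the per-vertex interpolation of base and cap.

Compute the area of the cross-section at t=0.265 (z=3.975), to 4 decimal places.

Cross-section at t=0.265: each vertex is (1-t)·p0[i] + t·p1[i].
  v1: (1-0.265)·(3.03,2.4) + 0.265·(0.5,0.28) = (2.3595,1.8382)
  v2: (1-0.265)·(-0.65,4.39) + 0.265·(-2.14,0.83) = (-1.0449,3.4466)
  v3: (1-0.265)·(-3.45,0.59) + 0.265·(-4.48,-1.08) = (-3.7230,0.1474)
  v4: (1-0.265)·(-4.27,-1.7) + 0.265·(-3.28,-2.12) = (-4.0076,-1.8113)
  v5: (1-0.265)·(-0.26,-3.75) + 0.265·(-1.89,-2.9) = (-0.6920,-3.5248)
  v6: (1-0.265)·(3.15,-0.35) + 0.265·(0.21,-1.76) = (2.3709,-0.7237)
Shoelace sum Σ(x_i·y_{i+1} − x_{i+1}·y_i):
  i=1: 2.3595·3.4466 − -1.0449·1.8382 = +10.0531 (running +10.0531)
  i=2: -1.0449·0.1474 − -3.7230·3.4466 = +12.6775 (running +22.7305)
  i=3: -3.7230·-1.8113 − -4.0076·0.1474 = +7.3343 (running +30.0648)
  i=4: -4.0076·-3.5248 − -0.6920·-1.8113 = +12.8726 (running +42.9375)
  i=5: -0.6920·-0.7237 − 2.3709·-3.5248 = +8.8576 (running +51.7950)
  i=6: 2.3709·1.8382 − 2.3595·-0.7237 = +6.0657 (running +57.8607)
Area = |Σ|/2 = |57.8607|/2 = 28.9304

Area at t=0.265: 28.9304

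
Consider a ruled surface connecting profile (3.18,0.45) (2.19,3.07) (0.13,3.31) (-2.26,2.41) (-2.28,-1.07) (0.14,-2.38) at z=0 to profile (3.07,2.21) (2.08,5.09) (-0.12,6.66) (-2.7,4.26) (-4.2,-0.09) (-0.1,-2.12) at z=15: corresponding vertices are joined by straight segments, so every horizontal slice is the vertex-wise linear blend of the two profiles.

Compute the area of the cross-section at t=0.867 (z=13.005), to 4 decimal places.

Area at t=0.867: 35.8234

Cross-section at t=0.867: each vertex is (1-t)·p0[i] + t·p1[i].
  v1: (1-0.867)·(3.18,0.45) + 0.867·(3.07,2.21) = (3.0846,1.9759)
  v2: (1-0.867)·(2.19,3.07) + 0.867·(2.08,5.09) = (2.0946,4.8213)
  v3: (1-0.867)·(0.13,3.31) + 0.867·(-0.12,6.66) = (-0.0867,6.2144)
  v4: (1-0.867)·(-2.26,2.41) + 0.867·(-2.7,4.26) = (-2.6415,4.0139)
  v5: (1-0.867)·(-2.28,-1.07) + 0.867·(-4.2,-0.09) = (-3.9446,-0.2203)
  v6: (1-0.867)·(0.14,-2.38) + 0.867·(-0.1,-2.12) = (-0.0681,-2.1546)
Shoelace sum Σ(x_i·y_{i+1} − x_{i+1}·y_i):
  i=1: 3.0846·4.8213 − 2.0946·1.9759 = +10.7332 (running +10.7332)
  i=2: 2.0946·6.2144 − -0.0867·4.8213 = +13.4352 (running +24.1685)
  i=3: -0.0867·4.0139 − -2.6415·6.2144 = +16.0671 (running +40.2356)
  i=4: -2.6415·-0.2203 − -3.9446·4.0139 = +16.4156 (running +56.6512)
  i=5: -3.9446·-2.1546 − -0.0681·-0.2203 = +8.4840 (running +65.1352)
  i=6: -0.0681·1.9759 − 3.0846·-2.1546 = +6.5116 (running +71.6468)
Area = |Σ|/2 = |71.6468|/2 = 35.8234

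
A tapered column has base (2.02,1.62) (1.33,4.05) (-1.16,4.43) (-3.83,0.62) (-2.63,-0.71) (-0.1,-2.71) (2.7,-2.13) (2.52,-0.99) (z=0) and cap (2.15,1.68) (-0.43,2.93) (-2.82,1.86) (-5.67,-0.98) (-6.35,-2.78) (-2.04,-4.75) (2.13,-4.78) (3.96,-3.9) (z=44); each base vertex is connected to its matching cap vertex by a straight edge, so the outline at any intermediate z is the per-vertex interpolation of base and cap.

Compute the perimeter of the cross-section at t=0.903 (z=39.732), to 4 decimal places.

Perimeter at t=0.903: 27.2759

Cross-section at t=0.903: each vertex is (1-t)·p0[i] + t·p1[i].
  v1: (1-0.903)·(2.02,1.62) + 0.903·(2.15,1.68) = (2.1374,1.6742)
  v2: (1-0.903)·(1.33,4.05) + 0.903·(-0.43,2.93) = (-0.2593,3.0386)
  v3: (1-0.903)·(-1.16,4.43) + 0.903·(-2.82,1.86) = (-2.6590,2.1093)
  v4: (1-0.903)·(-3.83,0.62) + 0.903·(-5.67,-0.98) = (-5.4915,-0.8248)
  v5: (1-0.903)·(-2.63,-0.71) + 0.903·(-6.35,-2.78) = (-5.9892,-2.5792)
  v6: (1-0.903)·(-0.1,-2.71) + 0.903·(-2.04,-4.75) = (-1.8518,-4.5521)
  v7: (1-0.903)·(2.7,-2.13) + 0.903·(2.13,-4.78) = (2.1853,-4.5229)
  v8: (1-0.903)·(2.52,-0.99) + 0.903·(3.96,-3.9) = (3.8203,-3.6177)
Perimeter = Σ |v_{i+1} − v_i|:
  edge 1→2: √(-2.3967² + 1.3645²) = 2.7579 (running 2.7579)
  edge 2→3: √(-2.3997² + -0.9293²) = 2.5734 (running 5.3312)
  edge 3→4: √(-2.8325² + -2.9341²) = 4.0783 (running 9.4095)
  edge 4→5: √(-0.4976² + -1.7544²) = 1.8236 (running 11.2331)
  edge 5→6: √(4.1373² + -1.9729²) = 4.5837 (running 15.8168)
  edge 6→7: √(4.0371² + 0.0292²) = 4.0372 (running 19.8540)
  edge 7→8: √(1.6350² + 0.9052²) = 1.8689 (running 21.7229)
  edge 8→1: √(-1.6829² + 5.2919²) = 5.5531 (running 27.2759)
Perimeter = 27.2759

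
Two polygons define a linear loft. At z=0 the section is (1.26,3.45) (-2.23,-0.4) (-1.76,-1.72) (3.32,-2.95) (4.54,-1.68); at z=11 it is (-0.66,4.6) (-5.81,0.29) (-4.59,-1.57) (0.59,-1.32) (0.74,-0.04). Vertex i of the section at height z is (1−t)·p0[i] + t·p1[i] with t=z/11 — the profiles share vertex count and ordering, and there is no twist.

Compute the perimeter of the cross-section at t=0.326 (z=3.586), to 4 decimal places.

Cross-section at t=0.326: each vertex is (1-t)·p0[i] + t·p1[i].
  v1: (1-0.326)·(1.26,3.45) + 0.326·(-0.66,4.6) = (0.6341,3.8249)
  v2: (1-0.326)·(-2.23,-0.4) + 0.326·(-5.81,0.29) = (-3.3971,-0.1751)
  v3: (1-0.326)·(-1.76,-1.72) + 0.326·(-4.59,-1.57) = (-2.6826,-1.6711)
  v4: (1-0.326)·(3.32,-2.95) + 0.326·(0.59,-1.32) = (2.4300,-2.4186)
  v5: (1-0.326)·(4.54,-1.68) + 0.326·(0.74,-0.04) = (3.3012,-1.1454)
Perimeter = Σ |v_{i+1} − v_i|:
  edge 1→2: √(-4.0312² + -4.0000²) = 5.6789 (running 5.6789)
  edge 2→3: √(0.7145² + -1.4960²) = 1.6579 (running 7.3368)
  edge 3→4: √(5.1126² + -0.7475²) = 5.1670 (running 12.5038)
  edge 4→5: √(0.8712² + 1.2733²) = 1.5428 (running 14.0465)
  edge 5→1: √(-2.6671² + 4.9703²) = 5.6407 (running 19.6872)
Perimeter = 19.6872

Perimeter at t=0.326: 19.6872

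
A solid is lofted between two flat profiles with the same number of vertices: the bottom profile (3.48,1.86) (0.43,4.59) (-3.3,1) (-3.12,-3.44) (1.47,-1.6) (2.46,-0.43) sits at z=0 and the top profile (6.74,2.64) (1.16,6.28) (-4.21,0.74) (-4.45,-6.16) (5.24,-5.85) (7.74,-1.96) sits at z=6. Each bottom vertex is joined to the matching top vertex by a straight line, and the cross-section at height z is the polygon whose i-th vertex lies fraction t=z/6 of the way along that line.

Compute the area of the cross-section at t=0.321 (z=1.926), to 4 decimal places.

Area at t=0.321: 52.2393

Cross-section at t=0.321: each vertex is (1-t)·p0[i] + t·p1[i].
  v1: (1-0.321)·(3.48,1.86) + 0.321·(6.74,2.64) = (4.5265,2.1104)
  v2: (1-0.321)·(0.43,4.59) + 0.321·(1.16,6.28) = (0.6643,5.1325)
  v3: (1-0.321)·(-3.3,1) + 0.321·(-4.21,0.74) = (-3.5921,0.9165)
  v4: (1-0.321)·(-3.12,-3.44) + 0.321·(-4.45,-6.16) = (-3.5469,-4.3131)
  v5: (1-0.321)·(1.47,-1.6) + 0.321·(5.24,-5.85) = (2.6802,-2.9642)
  v6: (1-0.321)·(2.46,-0.43) + 0.321·(7.74,-1.96) = (4.1549,-0.9211)
Shoelace sum Σ(x_i·y_{i+1} − x_{i+1}·y_i):
  i=1: 4.5265·5.1325 − 0.6643·2.1104 = +21.8300 (running +21.8300)
  i=2: 0.6643·0.9165 − -3.5921·5.1325 = +19.0454 (running +40.8754)
  i=3: -3.5921·-4.3131 − -3.5469·0.9165 = +18.7441 (running +59.6195)
  i=4: -3.5469·-2.9642 − 2.6802·-4.3131 = +22.0739 (running +81.6934)
  i=5: 2.6802·-0.9211 − 4.1549·-2.9642 = +9.8473 (running +91.5407)
  i=6: 4.1549·2.1104 − 4.5265·-0.9211 = +12.9378 (running +104.4785)
Area = |Σ|/2 = |104.4785|/2 = 52.2393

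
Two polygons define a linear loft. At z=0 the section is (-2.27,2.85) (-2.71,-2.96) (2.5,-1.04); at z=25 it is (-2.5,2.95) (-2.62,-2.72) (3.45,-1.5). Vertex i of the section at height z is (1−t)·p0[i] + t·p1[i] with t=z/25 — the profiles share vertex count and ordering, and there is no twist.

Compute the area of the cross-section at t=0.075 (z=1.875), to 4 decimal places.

Area at t=0.075: 14.9063

Cross-section at t=0.075: each vertex is (1-t)·p0[i] + t·p1[i].
  v1: (1-0.075)·(-2.27,2.85) + 0.075·(-2.5,2.95) = (-2.2873,2.8575)
  v2: (1-0.075)·(-2.71,-2.96) + 0.075·(-2.62,-2.72) = (-2.7033,-2.9420)
  v3: (1-0.075)·(2.5,-1.04) + 0.075·(3.45,-1.5) = (2.5713,-1.0745)
Shoelace sum Σ(x_i·y_{i+1} − x_{i+1}·y_i):
  i=1: -2.2873·-2.9420 − -2.7033·2.8575 = +14.4536 (running +14.4536)
  i=2: -2.7033·-1.0745 − 2.5713·-2.9420 = +10.4693 (running +24.9229)
  i=3: 2.5713·2.8575 − -2.2873·-1.0745 = +4.8897 (running +29.8126)
Area = |Σ|/2 = |29.8126|/2 = 14.9063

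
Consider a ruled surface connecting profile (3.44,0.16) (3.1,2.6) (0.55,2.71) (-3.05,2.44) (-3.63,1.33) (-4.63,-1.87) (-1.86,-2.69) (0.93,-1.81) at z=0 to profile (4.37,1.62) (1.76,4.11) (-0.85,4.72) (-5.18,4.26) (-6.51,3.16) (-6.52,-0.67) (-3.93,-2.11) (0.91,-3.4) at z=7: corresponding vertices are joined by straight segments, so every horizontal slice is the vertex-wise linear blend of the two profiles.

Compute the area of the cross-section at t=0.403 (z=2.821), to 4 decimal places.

Area at t=0.403: 43.2097

Cross-section at t=0.403: each vertex is (1-t)·p0[i] + t·p1[i].
  v1: (1-0.403)·(3.44,0.16) + 0.403·(4.37,1.62) = (3.8148,0.7484)
  v2: (1-0.403)·(3.1,2.6) + 0.403·(1.76,4.11) = (2.5600,3.2085)
  v3: (1-0.403)·(0.55,2.71) + 0.403·(-0.85,4.72) = (-0.0142,3.5200)
  v4: (1-0.403)·(-3.05,2.44) + 0.403·(-5.18,4.26) = (-3.9084,3.1735)
  v5: (1-0.403)·(-3.63,1.33) + 0.403·(-6.51,3.16) = (-4.7906,2.0675)
  v6: (1-0.403)·(-4.63,-1.87) + 0.403·(-6.52,-0.67) = (-5.3917,-1.3864)
  v7: (1-0.403)·(-1.86,-2.69) + 0.403·(-3.93,-2.11) = (-2.6942,-2.4563)
  v8: (1-0.403)·(0.93,-1.81) + 0.403·(0.91,-3.4) = (0.9219,-2.4508)
Shoelace sum Σ(x_i·y_{i+1} − x_{i+1}·y_i):
  i=1: 3.8148·3.2085 − 2.5600·0.7484 = +10.3240 (running +10.3240)
  i=2: 2.5600·3.5200 − -0.0142·3.2085 = +9.0568 (running +19.3808)
  i=3: -0.0142·3.1735 − -3.9084·3.5200 = +13.7126 (running +33.0934)
  i=4: -3.9084·2.0675 − -4.7906·3.1735 = +7.1223 (running +40.2157)
  i=5: -4.7906·-1.3864 − -5.3917·2.0675 = +17.7890 (running +58.0047)
  i=6: -5.3917·-2.4563 − -2.6942·-1.3864 = +9.5081 (running +67.5128)
  i=7: -2.6942·-2.4508 − 0.9219·-2.4563 = +8.8674 (running +76.3802)
  i=8: 0.9219·0.7484 − 3.8148·-2.4508 = +10.0391 (running +86.4193)
Area = |Σ|/2 = |86.4193|/2 = 43.2097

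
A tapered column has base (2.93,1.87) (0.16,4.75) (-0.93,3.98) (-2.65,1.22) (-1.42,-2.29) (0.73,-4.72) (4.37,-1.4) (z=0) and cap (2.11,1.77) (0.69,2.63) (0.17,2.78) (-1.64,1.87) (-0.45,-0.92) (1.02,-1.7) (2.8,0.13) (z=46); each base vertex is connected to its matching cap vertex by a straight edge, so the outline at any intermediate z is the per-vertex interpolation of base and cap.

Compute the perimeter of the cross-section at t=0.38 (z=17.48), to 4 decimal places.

Perimeter at t=0.38: 19.7488

Cross-section at t=0.38: each vertex is (1-t)·p0[i] + t·p1[i].
  v1: (1-0.38)·(2.93,1.87) + 0.38·(2.11,1.77) = (2.6184,1.8320)
  v2: (1-0.38)·(0.16,4.75) + 0.38·(0.69,2.63) = (0.3614,3.9444)
  v3: (1-0.38)·(-0.93,3.98) + 0.38·(0.17,2.78) = (-0.5120,3.5240)
  v4: (1-0.38)·(-2.65,1.22) + 0.38·(-1.64,1.87) = (-2.2662,1.4670)
  v5: (1-0.38)·(-1.42,-2.29) + 0.38·(-0.45,-0.92) = (-1.0514,-1.7694)
  v6: (1-0.38)·(0.73,-4.72) + 0.38·(1.02,-1.7) = (0.8402,-3.5724)
  v7: (1-0.38)·(4.37,-1.4) + 0.38·(2.8,0.13) = (3.7734,-0.8186)
Perimeter = Σ |v_{i+1} − v_i|:
  edge 1→2: √(-2.2570² + 2.1124²) = 3.0913 (running 3.0913)
  edge 2→3: √(-0.8734² + -0.4204²) = 0.9693 (running 4.0606)
  edge 3→4: √(-1.7542² + -2.0570²) = 2.7034 (running 6.7641)
  edge 4→5: √(1.2148² + -3.2364²) = 3.4569 (running 10.2209)
  edge 5→6: √(1.8916² + -1.8030²) = 2.6132 (running 12.8342)
  edge 6→7: √(2.9332² + 2.7538²) = 4.0233 (running 16.8575)
  edge 7→1: √(-1.1550² + 2.6506²) = 2.8913 (running 19.7488)
Perimeter = 19.7488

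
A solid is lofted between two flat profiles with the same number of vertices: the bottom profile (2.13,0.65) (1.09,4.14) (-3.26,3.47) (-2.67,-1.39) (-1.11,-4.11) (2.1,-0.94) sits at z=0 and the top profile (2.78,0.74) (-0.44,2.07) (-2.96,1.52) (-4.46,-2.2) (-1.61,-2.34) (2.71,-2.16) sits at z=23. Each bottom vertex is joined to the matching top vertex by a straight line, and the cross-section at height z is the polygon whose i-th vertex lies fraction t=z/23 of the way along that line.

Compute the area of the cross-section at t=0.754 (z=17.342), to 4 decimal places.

Cross-section at t=0.754: each vertex is (1-t)·p0[i] + t·p1[i].
  v1: (1-0.754)·(2.13,0.65) + 0.754·(2.78,0.74) = (2.6201,0.7179)
  v2: (1-0.754)·(1.09,4.14) + 0.754·(-0.44,2.07) = (-0.0636,2.5792)
  v3: (1-0.754)·(-3.26,3.47) + 0.754·(-2.96,1.52) = (-3.0338,1.9997)
  v4: (1-0.754)·(-2.67,-1.39) + 0.754·(-4.46,-2.2) = (-4.0197,-2.0007)
  v5: (1-0.754)·(-1.11,-4.11) + 0.754·(-1.61,-2.34) = (-1.4870,-2.7754)
  v6: (1-0.754)·(2.1,-0.94) + 0.754·(2.71,-2.16) = (2.5599,-1.8599)
Shoelace sum Σ(x_i·y_{i+1} − x_{i+1}·y_i):
  i=1: 2.6201·2.5792 − -0.0636·0.7179 = +6.8035 (running +6.8035)
  i=2: -0.0636·1.9997 − -3.0338·2.5792 = +7.6976 (running +14.5011)
  i=3: -3.0338·-2.0007 − -4.0197·1.9997 = +14.1080 (running +28.6091)
  i=4: -4.0197·-2.7754 − -1.4870·-2.0007 = +8.1811 (running +36.7902)
  i=5: -1.4870·-1.8599 − 2.5599·-2.7754 = +9.8706 (running +46.6608)
  i=6: 2.5599·0.7179 − 2.6201·-1.8599 = +6.7108 (running +53.3715)
Area = |Σ|/2 = |53.3715|/2 = 26.6858

Area at t=0.754: 26.6858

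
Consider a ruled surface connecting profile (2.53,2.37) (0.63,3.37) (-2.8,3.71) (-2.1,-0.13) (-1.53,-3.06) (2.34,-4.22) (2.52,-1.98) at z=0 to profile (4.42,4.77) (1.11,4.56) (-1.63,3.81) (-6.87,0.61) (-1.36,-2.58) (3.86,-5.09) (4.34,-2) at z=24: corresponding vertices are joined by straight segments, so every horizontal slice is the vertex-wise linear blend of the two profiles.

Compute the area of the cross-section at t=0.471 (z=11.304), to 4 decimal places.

Area at t=0.471: 47.2658

Cross-section at t=0.471: each vertex is (1-t)·p0[i] + t·p1[i].
  v1: (1-0.471)·(2.53,2.37) + 0.471·(4.42,4.77) = (3.4202,3.5004)
  v2: (1-0.471)·(0.63,3.37) + 0.471·(1.11,4.56) = (0.8561,3.9305)
  v3: (1-0.471)·(-2.8,3.71) + 0.471·(-1.63,3.81) = (-2.2489,3.7571)
  v4: (1-0.471)·(-2.1,-0.13) + 0.471·(-6.87,0.61) = (-4.3467,0.2185)
  v5: (1-0.471)·(-1.53,-3.06) + 0.471·(-1.36,-2.58) = (-1.4499,-2.8339)
  v6: (1-0.471)·(2.34,-4.22) + 0.471·(3.86,-5.09) = (3.0559,-4.6298)
  v7: (1-0.471)·(2.52,-1.98) + 0.471·(4.34,-2) = (3.3772,-1.9894)
Shoelace sum Σ(x_i·y_{i+1} − x_{i+1}·y_i):
  i=1: 3.4202·3.9305 − 0.8561·3.5004 = +10.4464 (running +10.4464)
  i=2: 0.8561·3.7571 − -2.2489·3.9305 = +12.0558 (running +22.5022)
  i=3: -2.2489·0.2185 − -4.3467·3.7571 = +15.8394 (running +38.3416)
  i=4: -4.3467·-2.8339 − -1.4499·0.2185 = +12.6350 (running +50.9766)
  i=5: -1.4499·-4.6298 − 3.0559·-2.8339 = +15.3731 (running +66.3496)
  i=6: 3.0559·-1.9894 − 3.3772·-4.6298 = +9.5562 (running +75.9059)
  i=7: 3.3772·3.5004 − 3.4202·-1.9894 = +18.6258 (running +94.5317)
Area = |Σ|/2 = |94.5317|/2 = 47.2658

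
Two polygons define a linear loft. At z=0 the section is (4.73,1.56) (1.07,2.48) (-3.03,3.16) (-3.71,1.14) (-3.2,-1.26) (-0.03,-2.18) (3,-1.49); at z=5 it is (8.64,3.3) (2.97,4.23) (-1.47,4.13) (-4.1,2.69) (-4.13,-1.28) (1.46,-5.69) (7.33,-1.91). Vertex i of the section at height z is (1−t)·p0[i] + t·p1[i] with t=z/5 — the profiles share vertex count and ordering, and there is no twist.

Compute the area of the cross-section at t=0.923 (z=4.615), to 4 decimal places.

Cross-section at t=0.923: each vertex is (1-t)·p0[i] + t·p1[i].
  v1: (1-0.923)·(4.73,1.56) + 0.923·(8.64,3.3) = (8.3389,3.1660)
  v2: (1-0.923)·(1.07,2.48) + 0.923·(2.97,4.23) = (2.8237,4.0953)
  v3: (1-0.923)·(-3.03,3.16) + 0.923·(-1.47,4.13) = (-1.5901,4.0553)
  v4: (1-0.923)·(-3.71,1.14) + 0.923·(-4.1,2.69) = (-4.0700,2.5707)
  v5: (1-0.923)·(-3.2,-1.26) + 0.923·(-4.13,-1.28) = (-4.0584,-1.2785)
  v6: (1-0.923)·(-0.03,-2.18) + 0.923·(1.46,-5.69) = (1.3453,-5.4197)
  v7: (1-0.923)·(3,-1.49) + 0.923·(7.33,-1.91) = (6.9966,-1.8777)
Shoelace sum Σ(x_i·y_{i+1} − x_{i+1}·y_i):
  i=1: 8.3389·4.0953 − 2.8237·3.1660 = +25.2101 (running +25.2101)
  i=2: 2.8237·4.0553 − -1.5901·4.0953 = +17.9629 (running +43.1730)
  i=3: -1.5901·2.5707 − -4.0700·4.0553 = +12.4173 (running +55.5904)
  i=4: -4.0700·-1.2785 − -4.0584·2.5707 = +15.6360 (running +71.2264)
  i=5: -4.0584·-5.4197 − 1.3453·-1.2785 = +23.7153 (running +94.9416)
  i=6: 1.3453·-1.8777 − 6.9966·-5.4197 = +35.3937 (running +130.3353)
  i=7: 6.9966·3.1660 − 8.3389·-1.8777 = +37.8090 (running +168.1443)
Area = |Σ|/2 = |168.1443|/2 = 84.0722

Area at t=0.923: 84.0722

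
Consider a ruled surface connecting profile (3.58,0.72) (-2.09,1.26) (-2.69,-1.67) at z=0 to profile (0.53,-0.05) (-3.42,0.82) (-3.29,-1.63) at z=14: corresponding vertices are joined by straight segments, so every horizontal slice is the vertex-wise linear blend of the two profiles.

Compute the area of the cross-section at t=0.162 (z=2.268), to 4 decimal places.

Area at t=0.162: 7.8317

Cross-section at t=0.162: each vertex is (1-t)·p0[i] + t·p1[i].
  v1: (1-0.162)·(3.58,0.72) + 0.162·(0.53,-0.05) = (3.0859,0.5953)
  v2: (1-0.162)·(-2.09,1.26) + 0.162·(-3.42,0.82) = (-2.3055,1.1887)
  v3: (1-0.162)·(-2.69,-1.67) + 0.162·(-3.29,-1.63) = (-2.7872,-1.6635)
Shoelace sum Σ(x_i·y_{i+1} − x_{i+1}·y_i):
  i=1: 3.0859·1.1887 − -2.3055·0.5953 = +5.0406 (running +5.0406)
  i=2: -2.3055·-1.6635 − -2.7872·1.1887 = +7.1484 (running +12.1890)
  i=3: -2.7872·0.5953 − 3.0859·-1.6635 = +3.4743 (running +15.6633)
Area = |Σ|/2 = |15.6633|/2 = 7.8317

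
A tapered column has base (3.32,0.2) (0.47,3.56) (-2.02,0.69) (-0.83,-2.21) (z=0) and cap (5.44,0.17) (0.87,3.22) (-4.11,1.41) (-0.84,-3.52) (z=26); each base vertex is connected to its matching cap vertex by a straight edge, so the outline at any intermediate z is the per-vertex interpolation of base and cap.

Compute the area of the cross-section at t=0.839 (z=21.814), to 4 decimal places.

Cross-section at t=0.839: each vertex is (1-t)·p0[i] + t·p1[i].
  v1: (1-0.839)·(3.32,0.2) + 0.839·(5.44,0.17) = (5.0987,0.1748)
  v2: (1-0.839)·(0.47,3.56) + 0.839·(0.87,3.22) = (0.8056,3.2747)
  v3: (1-0.839)·(-2.02,0.69) + 0.839·(-4.11,1.41) = (-3.7735,1.2941)
  v4: (1-0.839)·(-0.83,-2.21) + 0.839·(-0.84,-3.52) = (-0.8384,-3.3091)
Shoelace sum Σ(x_i·y_{i+1} − x_{i+1}·y_i):
  i=1: 5.0987·3.2747 − 0.8056·0.1748 = +16.5560 (running +16.5560)
  i=2: 0.8056·1.2941 − -3.7735·3.2747 = +13.3998 (running +29.9558)
  i=3: -3.7735·-3.3091 − -0.8384·1.2941 = +13.5718 (running +43.5276)
  i=4: -0.8384·0.1748 − 5.0987·-3.3091 = +16.7254 (running +60.2530)
Area = |Σ|/2 = |60.2530|/2 = 30.1265

Area at t=0.839: 30.1265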